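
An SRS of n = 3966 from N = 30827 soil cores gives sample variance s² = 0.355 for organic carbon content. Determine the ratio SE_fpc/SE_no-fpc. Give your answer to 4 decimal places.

0.9335

f = n/N = 3966/30827 = 0.12865345.
SE_no-fpc = √(s²/n) = 0.009461017; SE_fpc = √((1−f)s²/n) = 0.0088314757.
Ratio = √(1−f) = 0.93345945.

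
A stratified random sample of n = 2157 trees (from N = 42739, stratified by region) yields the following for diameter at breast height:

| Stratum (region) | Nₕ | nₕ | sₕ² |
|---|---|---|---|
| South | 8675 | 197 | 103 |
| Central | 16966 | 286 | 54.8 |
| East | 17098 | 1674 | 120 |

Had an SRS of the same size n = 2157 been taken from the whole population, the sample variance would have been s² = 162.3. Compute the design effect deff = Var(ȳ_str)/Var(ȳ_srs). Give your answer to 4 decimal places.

Var(ȳ_str) = Σ Wₕ²(1−fₕ)sₕ²/nₕ with Wₕ = Nₕ/42739:
  South: (8675/42739)²·(1−197/8675)·103/197 = 0.021051603
  Central: (16966/42739)²·(1−286/16966)·54.8/286 = 0.029685292
  East: (17098/42739)²·(1−1674/17098)·120/1674 = 0.010349501
  → Var(ȳ_str) = 0.061086396.
Var(ȳ_srs) = (1 − 2157/42739)·162.3/2157 = 0.071445925.
deff = 0.061086396 / 0.071445925 = 0.8550.

0.8550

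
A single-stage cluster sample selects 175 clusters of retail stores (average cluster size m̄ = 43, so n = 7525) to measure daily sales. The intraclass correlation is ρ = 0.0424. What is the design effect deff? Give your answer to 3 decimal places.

2.781

deff = 1 + (43 − 1)·0.0424 = 1 + 1.7808 = 2.7808.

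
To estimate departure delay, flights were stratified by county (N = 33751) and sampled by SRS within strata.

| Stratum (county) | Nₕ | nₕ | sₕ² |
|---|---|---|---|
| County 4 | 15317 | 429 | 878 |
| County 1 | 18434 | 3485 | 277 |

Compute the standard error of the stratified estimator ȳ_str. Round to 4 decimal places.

0.6549

Var(ȳ_str) = Σₕ Wₕ²(1 − fₕ)sₕ²/nₕ with Wₕ = Nₕ/N, N = 33751.
County 4: Wₕ = 0.45382359; term = 0.45382359²·(1 − 0.02800810)·878/429 = 0.40970759.
County 1: Wₕ = 0.54617641; term = 0.54617641²·(1 − 0.18905284)·277/3485 = 0.019228058.
Sum = 0.42893565.
SE = √(0.42893565) = 0.6549.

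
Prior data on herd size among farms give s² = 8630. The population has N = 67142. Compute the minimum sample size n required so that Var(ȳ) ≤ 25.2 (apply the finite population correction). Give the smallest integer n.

Without fpc, n₀ = s²/D = 8630/25.2 = 342.4603.
With fpc, (1 − n/N)·s²/n ≤ D requires n ≥ n₀/(1 + n₀/N) = 342.4603/(1 + 342.4603/67142) = 340.7224.
Rounding up, n = 341.

341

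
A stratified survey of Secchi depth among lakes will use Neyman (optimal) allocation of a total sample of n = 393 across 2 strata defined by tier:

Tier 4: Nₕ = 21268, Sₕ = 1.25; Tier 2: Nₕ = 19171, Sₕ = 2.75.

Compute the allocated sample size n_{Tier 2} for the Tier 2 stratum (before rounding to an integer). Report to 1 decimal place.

261.3

Neyman allocation: nₕ = n·NₕSₕ / Σⱼ NⱼSⱼ.
Σ NⱼSⱼ = 21268·1.25 + 19171·2.75 = 79305.25.
n_{Tier 2} = 393·19171·2.75 / 79305.25 = 261.3.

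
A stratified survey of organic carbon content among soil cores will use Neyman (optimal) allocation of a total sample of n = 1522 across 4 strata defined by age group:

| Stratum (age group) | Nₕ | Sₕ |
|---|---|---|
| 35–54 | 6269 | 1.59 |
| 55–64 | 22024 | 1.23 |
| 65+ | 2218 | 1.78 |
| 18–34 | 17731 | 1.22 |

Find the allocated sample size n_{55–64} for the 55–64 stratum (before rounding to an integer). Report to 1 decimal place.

Neyman allocation: nₕ = n·NₕSₕ / Σⱼ NⱼSⱼ.
Σ NⱼSⱼ = 6269·1.59 + 22024·1.23 + 2218·1.78 + 17731·1.22 = 62637.09.
n_{55–64} = 1522·22024·1.23 / 62637.09 = 658.2.

658.2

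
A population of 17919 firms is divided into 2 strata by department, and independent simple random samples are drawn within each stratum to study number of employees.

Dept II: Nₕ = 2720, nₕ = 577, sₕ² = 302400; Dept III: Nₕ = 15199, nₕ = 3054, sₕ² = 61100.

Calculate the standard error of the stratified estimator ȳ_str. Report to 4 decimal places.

Var(ȳ_str) = Σₕ Wₕ²(1 − fₕ)sₕ²/nₕ with Wₕ = Nₕ/N, N = 17919.
Dept II: Wₕ = 0.15179418; term = 0.15179418²·(1 − 0.21213235)·302400/577 = 9.5141394.
Dept III: Wₕ = 0.84820582; term = 0.84820582²·(1 − 0.20093427)·61100/3054 = 11.501571.
Sum = 21.01571.
SE = √(21.01571) = 4.5843.

4.5843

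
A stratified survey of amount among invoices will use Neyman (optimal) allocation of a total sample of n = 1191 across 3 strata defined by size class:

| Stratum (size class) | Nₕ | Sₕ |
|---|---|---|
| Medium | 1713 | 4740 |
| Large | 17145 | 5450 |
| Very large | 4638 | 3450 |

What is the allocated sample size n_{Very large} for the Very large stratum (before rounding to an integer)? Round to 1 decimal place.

162.1

Neyman allocation: nₕ = n·NₕSₕ / Σⱼ NⱼSⱼ.
Σ NⱼSⱼ = 1713·4740 + 17145·5450 + 4638·3450 = 1.1756097 × 10^8.
n_{Very large} = 1191·4638·3450 / (1.1756097 × 10^8) = 162.1.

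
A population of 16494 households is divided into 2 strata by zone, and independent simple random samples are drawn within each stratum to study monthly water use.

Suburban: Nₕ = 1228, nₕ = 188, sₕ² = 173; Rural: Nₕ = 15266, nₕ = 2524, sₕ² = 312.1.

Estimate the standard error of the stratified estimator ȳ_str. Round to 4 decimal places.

0.3045

Var(ȳ_str) = Σₕ Wₕ²(1 − fₕ)sₕ²/nₕ with Wₕ = Nₕ/N, N = 16494.
Suburban: Wₕ = 0.07445132; term = 0.07445132²·(1 − 0.15309446)·173/188 = 0.0043198432.
Rural: Wₕ = 0.92554868; term = 0.92554868²·(1 − 0.16533473)·312.1/2524 = 0.088412831.
Sum = 0.092732674.
SE = √(0.092732674) = 0.3045.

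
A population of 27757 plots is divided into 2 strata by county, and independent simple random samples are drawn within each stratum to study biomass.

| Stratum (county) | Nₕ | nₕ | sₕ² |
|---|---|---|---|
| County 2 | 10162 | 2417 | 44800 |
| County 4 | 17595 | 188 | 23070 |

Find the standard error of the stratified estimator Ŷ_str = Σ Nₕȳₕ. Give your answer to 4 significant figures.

Var(Ŷ_str) = Σₕ Nₕ²(1 − fₕ)sₕ²/nₕ.
County 2: 10162²·(1 − 2417/10162)·44800/2417 = 1.4588209 × 10^9.
County 4: 17595²·(1 − 188/17595)·23070/188 = 3.7583995 × 10^10.
Sum = 3.9042816 × 10^10.
SE = √(3.9042816 × 10^10) = 197600.

197600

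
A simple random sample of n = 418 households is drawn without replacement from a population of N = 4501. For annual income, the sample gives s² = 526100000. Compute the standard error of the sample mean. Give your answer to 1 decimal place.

1068.5

Under SRS without replacement, Var(ȳ) = (1 − f)·s²/n with f = n/N = 418/4501 = 0.09286825.
Var(ȳ) = (1 − 0.09286825)·526100000/418 = 0.90713175·1.2586124 × 10^6 = 1.1417273 × 10^6.
SE(ȳ) = √(1.1417273 × 10^6) = 1068.5.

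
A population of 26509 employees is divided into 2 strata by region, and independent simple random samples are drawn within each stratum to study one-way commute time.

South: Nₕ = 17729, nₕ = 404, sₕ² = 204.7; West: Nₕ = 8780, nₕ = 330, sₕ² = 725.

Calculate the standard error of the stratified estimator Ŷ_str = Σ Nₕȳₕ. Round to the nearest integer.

17850

Var(Ŷ_str) = Σₕ Nₕ²(1 − fₕ)sₕ²/nₕ.
South: 17729²·(1 − 404/17729)·204.7/404 = 1.5563023 × 10^8.
West: 8780²·(1 − 330/8780)·725/330 = 1.6299538 × 10^8.
Sum = 3.1862561 × 10^8.
SE = √(3.1862561 × 10^8) = 17850.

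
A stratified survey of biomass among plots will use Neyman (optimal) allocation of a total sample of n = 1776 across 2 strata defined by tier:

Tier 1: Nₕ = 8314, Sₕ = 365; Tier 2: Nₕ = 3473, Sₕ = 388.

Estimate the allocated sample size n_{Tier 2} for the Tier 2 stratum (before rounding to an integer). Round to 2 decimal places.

546.13

Neyman allocation: nₕ = n·NₕSₕ / Σⱼ NⱼSⱼ.
Σ NⱼSⱼ = 8314·365 + 3473·388 = 4.382134 × 10^6.
n_{Tier 2} = 1776·3473·388 / (4.382134 × 10^6) = 546.13.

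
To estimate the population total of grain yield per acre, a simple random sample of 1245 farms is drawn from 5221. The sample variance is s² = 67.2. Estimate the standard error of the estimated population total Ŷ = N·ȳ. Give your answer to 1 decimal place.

Var(Ŷ) = N²·Var(ȳ) = N²·(1 − n/N)·s²/n.
f = 1245/5221 = 0.23846007; Var(ȳ) = 0.76153993·67.2/1245 = 0.041104806.
Var(Ŷ) = 5221² · 0.041104806 = 1.1204694 × 10^6.
SE(Ŷ) = √(1.1204694 × 10^6) = 1058.5.

1058.5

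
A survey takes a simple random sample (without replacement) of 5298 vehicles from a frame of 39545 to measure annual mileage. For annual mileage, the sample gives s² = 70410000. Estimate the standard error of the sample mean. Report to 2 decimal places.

107.28

Under SRS without replacement, Var(ȳ) = (1 − f)·s²/n with f = n/N = 5298/39545 = 0.13397395.
Var(ȳ) = (1 − 0.13397395)·70410000/5298 = 0.86602605·13289.921 = 11509.418.
SE(ȳ) = √(11509.418) = 107.28.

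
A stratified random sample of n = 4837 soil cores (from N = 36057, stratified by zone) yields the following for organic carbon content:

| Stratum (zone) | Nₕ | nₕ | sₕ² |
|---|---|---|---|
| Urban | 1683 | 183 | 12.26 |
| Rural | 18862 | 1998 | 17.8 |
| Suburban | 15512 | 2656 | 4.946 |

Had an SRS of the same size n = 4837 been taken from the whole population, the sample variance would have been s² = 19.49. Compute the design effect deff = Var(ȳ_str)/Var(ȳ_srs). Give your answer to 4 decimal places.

Var(ȳ_str) = Σ Wₕ²(1−fₕ)sₕ²/nₕ with Wₕ = Nₕ/36057:
  Urban: (1683/36057)²·(1−183/1683)·12.26/183 = 1.300875 × 10^-4
  Rural: (18862/36057)²·(1−1998/18862)·17.8/1998 = 0.0021796847
  Suburban: (15512/36057)²·(1−2656/15512)·4.946/2656 = 2.8564098 × 10^-4
  → Var(ȳ_str) = 0.0025954132.
Var(ȳ_srs) = (1 − 4837/36057)·19.49/4837 = 0.003488824.
deff = 0.0025954132 / 0.003488824 = 0.7439.

0.7439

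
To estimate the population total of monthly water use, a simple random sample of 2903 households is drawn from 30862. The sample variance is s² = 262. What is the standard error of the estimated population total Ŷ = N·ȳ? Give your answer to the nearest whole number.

8825

Var(Ŷ) = N²·Var(ȳ) = N²·(1 − n/N)·s²/n.
f = 2903/30862 = 0.09406390; Var(ȳ) = 0.90593610·262/2903 = 0.08176206.
Var(Ŷ) = 30862² · 0.08176206 = 7.7875341 × 10^7.
SE(Ŷ) = √(7.7875341 × 10^7) = 8825.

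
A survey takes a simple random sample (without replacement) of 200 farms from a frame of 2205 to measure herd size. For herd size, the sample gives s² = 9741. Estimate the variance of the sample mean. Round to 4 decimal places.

44.2873

Under SRS without replacement, Var(ȳ) = (1 − f)·s²/n with f = n/N = 200/2205 = 0.09070295.
Var(ȳ) = (1 − 0.09070295)·9741/200 = 0.90929705·48.705 = 44.287313.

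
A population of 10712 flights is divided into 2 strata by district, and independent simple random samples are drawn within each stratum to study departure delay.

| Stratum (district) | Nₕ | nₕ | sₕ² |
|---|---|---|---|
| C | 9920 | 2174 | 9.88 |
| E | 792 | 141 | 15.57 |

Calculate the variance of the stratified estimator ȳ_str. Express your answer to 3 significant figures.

Var(ȳ_str) = Σₕ Wₕ²(1 − fₕ)sₕ²/nₕ with Wₕ = Nₕ/N, N = 10712.
C: Wₕ = 0.92606423; term = 0.92606423²·(1 − 0.21915323)·9.88/2174 = 0.0030433047.
E: Wₕ = 0.07393577; term = 0.07393577²·(1 − 0.17803030)·15.57/141 = 4.9617462 × 10^-4.
Sum = 0.0035394793.

0.00354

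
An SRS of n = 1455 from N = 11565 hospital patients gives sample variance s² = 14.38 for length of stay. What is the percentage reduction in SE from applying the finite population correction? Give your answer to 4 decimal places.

6.5019

f = n/N = 1455/11565 = 0.12581064.
SE_no-fpc = √(s²/n) = 0.099414091; SE_fpc = √((1−f)s²/n) = 0.092950281.
Ratio = √(1−f) = 0.93498094. Reduction = 100·(1 − 0.93498094) = 6.5019%.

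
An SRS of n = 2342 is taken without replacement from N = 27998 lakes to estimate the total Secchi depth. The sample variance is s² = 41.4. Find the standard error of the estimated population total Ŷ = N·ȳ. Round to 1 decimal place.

3563.4

Var(Ŷ) = N²·Var(ȳ) = N²·(1 − n/N)·s²/n.
f = 2342/27998 = 0.08364883; Var(ȳ) = 0.91635117·41.4/2342 = 0.016198522.
Var(Ŷ) = 27998² · 0.016198522 = 1.2697827 × 10^7.
SE(Ŷ) = √(1.2697827 × 10^7) = 3563.4.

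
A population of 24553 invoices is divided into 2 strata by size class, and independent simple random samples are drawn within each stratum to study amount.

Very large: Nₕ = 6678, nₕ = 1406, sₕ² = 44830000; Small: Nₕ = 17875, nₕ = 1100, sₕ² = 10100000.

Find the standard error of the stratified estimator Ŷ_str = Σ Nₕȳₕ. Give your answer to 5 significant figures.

1.9687 × 10^6

Var(Ŷ_str) = Σₕ Nₕ²(1 − fₕ)sₕ²/nₕ.
Very large: 6678²·(1 − 1406/6678)·44830000/1406 = 1.1225488 × 10^12.
Small: 17875²·(1 − 1100/17875)·10100000/1100 = 2.7531969 × 10^12.
Sum = 3.8757457 × 10^12.
SE = √(3.8757457 × 10^12) = 1.9687 × 10^6.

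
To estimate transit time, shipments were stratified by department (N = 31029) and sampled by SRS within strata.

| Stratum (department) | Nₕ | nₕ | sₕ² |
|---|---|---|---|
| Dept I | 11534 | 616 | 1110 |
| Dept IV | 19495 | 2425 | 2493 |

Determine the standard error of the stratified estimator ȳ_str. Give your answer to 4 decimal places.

Var(ȳ_str) = Σₕ Wₕ²(1 − fₕ)sₕ²/nₕ with Wₕ = Nₕ/N, N = 31029.
Dept I: Wₕ = 0.37171678; term = 0.37171678²·(1 − 0.05340732)·1110/616 = 0.23568381.
Dept IV: Wₕ = 0.62828322; term = 0.62828322²·(1 − 0.12439087)·2493/2425 = 0.35532989.
Sum = 0.5910137.
SE = √(0.5910137) = 0.7688.

0.7688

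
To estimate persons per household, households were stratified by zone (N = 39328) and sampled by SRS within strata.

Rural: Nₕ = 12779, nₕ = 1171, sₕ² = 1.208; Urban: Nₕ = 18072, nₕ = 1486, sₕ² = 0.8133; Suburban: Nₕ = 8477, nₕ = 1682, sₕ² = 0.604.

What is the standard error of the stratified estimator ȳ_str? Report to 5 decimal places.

0.01478

Var(ȳ_str) = Σₕ Wₕ²(1 − fₕ)sₕ²/nₕ with Wₕ = Nₕ/N, N = 39328.
Rural: Wₕ = 0.32493389; term = 0.32493389²·(1 − 0.09163471)·1.208/1171 = 9.8937421 × 10^-5.
Urban: Wₕ = 0.45951993; term = 0.45951993²·(1 − 0.08222665)·0.8133/1486 = 1.0606598 × 10^-4.
Suburban: Wₕ = 0.21554618; term = 0.21554618²·(1 − 0.19841925)·0.604/1682 = 1.3373309 × 10^-5.
Sum = 2.1837671 × 10^-4.
SE = √(2.1837671 × 10^-4) = 0.01478.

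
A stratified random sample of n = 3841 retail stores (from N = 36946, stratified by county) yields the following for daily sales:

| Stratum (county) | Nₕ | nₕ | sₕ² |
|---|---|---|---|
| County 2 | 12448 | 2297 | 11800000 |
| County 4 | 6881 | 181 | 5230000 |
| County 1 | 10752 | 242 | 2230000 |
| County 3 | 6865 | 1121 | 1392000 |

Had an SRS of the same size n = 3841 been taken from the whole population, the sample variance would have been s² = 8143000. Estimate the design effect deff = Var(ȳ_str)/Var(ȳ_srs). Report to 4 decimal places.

Var(ȳ_str) = Σ Wₕ²(1−fₕ)sₕ²/nₕ with Wₕ = Nₕ/36946:
  County 2: (12448/36946)²·(1−2297/12448)·11800000/2297 = 475.54823
  County 4: (6881/36946)²·(1−181/6881)·5230000/181 = 975.92091
  County 1: (10752/36946)²·(1−242/10752)·2230000/242 = 762.86312
  County 3: (6865/36946)²·(1−1121/6865)·1392000/1121 = 35.871847
  → Var(ȳ_str) = 2250.2041.
Var(ȳ_srs) = (1 − 3841/36946)·8143000/3841 = 1899.6181.
deff = 2250.2041 / 1899.6181 = 1.1846.

1.1846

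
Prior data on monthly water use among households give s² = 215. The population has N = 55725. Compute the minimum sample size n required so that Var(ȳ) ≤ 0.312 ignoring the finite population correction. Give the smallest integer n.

Without fpc, n₀ = s²/D = 215/0.312 = 689.1026.
Rounding up, n = 690.

690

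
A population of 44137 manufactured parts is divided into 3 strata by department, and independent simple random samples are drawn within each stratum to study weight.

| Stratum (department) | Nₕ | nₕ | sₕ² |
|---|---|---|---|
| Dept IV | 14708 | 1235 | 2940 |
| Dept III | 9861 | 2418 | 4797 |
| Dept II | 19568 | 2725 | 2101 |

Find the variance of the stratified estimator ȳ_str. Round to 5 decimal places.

0.44734

Var(ȳ_str) = Σₕ Wₕ²(1 − fₕ)sₕ²/nₕ with Wₕ = Nₕ/N, N = 44137.
Dept IV: Wₕ = 0.33323515; term = 0.33323515²·(1 − 0.08396791)·2940/1235 = 0.24215458.
Dept III: Wₕ = 0.22341799; term = 0.22341799²·(1 − 0.24520840)·4797/2418 = 0.074744076.
Dept II: Wₕ = 0.44334685; term = 0.44334685²·(1 − 0.13925797)·2101/2725 = 0.13044271.
Sum = 0.44734137.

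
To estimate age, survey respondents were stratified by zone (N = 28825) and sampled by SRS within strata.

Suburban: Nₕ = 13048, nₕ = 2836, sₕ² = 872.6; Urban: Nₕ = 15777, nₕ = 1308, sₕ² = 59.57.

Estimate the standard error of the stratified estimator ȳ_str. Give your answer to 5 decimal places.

Var(ȳ_str) = Σₕ Wₕ²(1 − fₕ)sₕ²/nₕ with Wₕ = Nₕ/N, N = 28825.
Suburban: Wₕ = 0.45266262; term = 0.45266262²·(1 − 0.21735132)·872.6/2836 = 0.049342949.
Urban: Wₕ = 0.54733738; term = 0.54733738²·(1 − 0.08290550)·59.57/1308 = 0.012512502.
Sum = 0.061855451.
SE = √(0.061855451) = 0.24871.

0.24871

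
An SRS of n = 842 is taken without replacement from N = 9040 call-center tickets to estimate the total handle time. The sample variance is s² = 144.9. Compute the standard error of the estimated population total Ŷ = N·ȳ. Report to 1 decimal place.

Var(Ŷ) = N²·Var(ȳ) = N²·(1 − n/N)·s²/n.
f = 842/9040 = 0.09314159; Var(ȳ) = 0.90685841·144.9/842 = 0.1560615.
Var(Ŷ) = 9040² · 0.1560615 = 1.2753595 × 10^7.
SE(Ŷ) = √(1.2753595 × 10^7) = 3571.2.

3571.2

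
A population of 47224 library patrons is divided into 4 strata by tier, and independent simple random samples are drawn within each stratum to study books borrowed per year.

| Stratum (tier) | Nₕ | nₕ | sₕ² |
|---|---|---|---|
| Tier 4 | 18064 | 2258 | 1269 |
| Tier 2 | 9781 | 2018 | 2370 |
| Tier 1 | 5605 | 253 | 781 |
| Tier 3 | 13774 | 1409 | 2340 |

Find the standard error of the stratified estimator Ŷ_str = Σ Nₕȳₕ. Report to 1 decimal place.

25001.8

Var(Ŷ_str) = Σₕ Nₕ²(1 − fₕ)sₕ²/nₕ.
Tier 4: 18064²·(1 − 2258/18064)·1269/2258 = 1.6046251 × 10^8.
Tier 2: 9781²·(1 − 2018/9781)·2370/2018 = 8.9174366 × 10^7.
Tier 1: 5605²·(1 − 253/5605)·781/253 = 9.2602398 × 10^7.
Tier 3: 13774²·(1 − 1409/13774)·2340/1409 = 2.8285188 × 10^8.
Sum = 6.2509115 × 10^8.
SE = √(6.2509115 × 10^8) = 25001.8.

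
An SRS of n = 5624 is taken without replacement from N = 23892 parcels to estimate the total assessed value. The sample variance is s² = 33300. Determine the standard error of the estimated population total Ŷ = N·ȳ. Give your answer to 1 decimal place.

50836.0

Var(Ŷ) = N²·Var(ȳ) = N²·(1 − n/N)·s²/n.
f = 5624/23892 = 0.23539260; Var(ȳ) = 0.76460740·33300/5624 = 4.5272807.
Var(Ŷ) = 23892² · 4.5272807 = 2.5842971 × 10^9.
SE(Ŷ) = √(2.5842971 × 10^9) = 50836.0.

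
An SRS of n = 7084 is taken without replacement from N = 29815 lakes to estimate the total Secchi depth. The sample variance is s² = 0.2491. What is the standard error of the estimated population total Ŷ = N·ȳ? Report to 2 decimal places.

154.37

Var(Ŷ) = N²·Var(ȳ) = N²·(1 − n/N)·s²/n.
f = 7084/29815 = 0.23759852; Var(ȳ) = 0.76240148·0.2491/7084 = 2.6808894 × 10^-5.
Var(Ŷ) = 29815² · (2.6808894 × 10^-5) = 23831.343.
SE(Ŷ) = √(23831.343) = 154.37.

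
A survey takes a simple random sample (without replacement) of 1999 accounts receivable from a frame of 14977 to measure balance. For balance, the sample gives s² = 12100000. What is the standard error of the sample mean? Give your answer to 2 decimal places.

72.42

Under SRS without replacement, Var(ȳ) = (1 − f)·s²/n with f = n/N = 1999/14977 = 0.13347132.
Var(ȳ) = (1 − 0.13347132)·12100000/1999 = 0.86652868·6053.0265 = 5245.1211.
SE(ȳ) = √(5245.1211) = 72.42.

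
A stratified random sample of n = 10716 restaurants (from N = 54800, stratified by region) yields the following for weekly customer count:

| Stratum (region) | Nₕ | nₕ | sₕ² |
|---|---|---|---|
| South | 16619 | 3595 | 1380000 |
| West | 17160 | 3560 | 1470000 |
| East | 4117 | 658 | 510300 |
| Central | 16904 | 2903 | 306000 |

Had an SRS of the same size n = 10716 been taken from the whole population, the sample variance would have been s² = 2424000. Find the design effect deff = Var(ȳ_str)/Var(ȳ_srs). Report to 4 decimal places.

0.3943

Var(ȳ_str) = Σ Wₕ²(1−fₕ)sₕ²/nₕ with Wₕ = Nₕ/54800:
  South: (16619/54800)²·(1−3595/16619)·1380000/3595 = 27.6674
  West: (17160/54800)²·(1−3560/17160)·1470000/3560 = 32.08946
  East: (4117/54800)²·(1−658/4117)·510300/658 = 3.6776465
  Central: (16904/54800)²·(1−2903/16904)·306000/2903 = 8.3073367
  → Var(ȳ_str) = 71.741843.
Var(ȳ_srs) = (1 − 10716/54800)·2424000/10716 = 181.97023.
deff = 71.741843 / 181.97023 = 0.3943.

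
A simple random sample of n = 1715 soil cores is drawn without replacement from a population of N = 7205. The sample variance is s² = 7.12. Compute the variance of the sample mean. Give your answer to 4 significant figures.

Under SRS without replacement, Var(ȳ) = (1 − f)·s²/n with f = n/N = 1715/7205 = 0.23802915.
Var(ȳ) = (1 − 0.23802915)·7.12/1715 = 0.76197085·0.0041516035 = 0.0031634009.

0.003163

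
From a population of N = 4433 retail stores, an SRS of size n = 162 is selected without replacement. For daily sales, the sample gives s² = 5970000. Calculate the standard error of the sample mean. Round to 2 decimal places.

Under SRS without replacement, Var(ȳ) = (1 − f)·s²/n with f = n/N = 162/4433 = 0.03654410.
Var(ȳ) = (1 − 0.03654410)·5970000/162 = 0.96345590·36851.852 = 35505.134.
SE(ȳ) = √(35505.134) = 188.43.

188.43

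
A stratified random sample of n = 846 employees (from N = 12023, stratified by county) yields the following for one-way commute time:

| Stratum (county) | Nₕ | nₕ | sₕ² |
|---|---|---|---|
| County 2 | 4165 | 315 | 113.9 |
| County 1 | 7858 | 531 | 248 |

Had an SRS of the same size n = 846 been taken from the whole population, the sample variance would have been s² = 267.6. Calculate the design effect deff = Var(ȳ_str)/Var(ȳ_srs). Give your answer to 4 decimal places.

Var(ȳ_str) = Σ Wₕ²(1−fₕ)sₕ²/nₕ with Wₕ = Nₕ/12023:
  County 2: (4165/12023)²·(1−315/4165)·113.9/315 = 0.040110974
  County 1: (7858/12023)²·(1−531/7858)·248/531 = 0.1860243
  → Var(ȳ_str) = 0.22613527.
Var(ȳ_srs) = (1 − 846/12023)·267.6/846 = 0.29405472.
deff = 0.22613527 / 0.29405472 = 0.7690.

0.7690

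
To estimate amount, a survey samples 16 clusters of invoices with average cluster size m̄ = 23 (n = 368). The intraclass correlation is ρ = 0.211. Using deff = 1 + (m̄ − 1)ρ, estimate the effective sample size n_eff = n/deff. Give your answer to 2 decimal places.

deff = 1 + (23 − 1)·0.211 = 1 + 4.642 = 5.642.
n_eff = 368 / 5.642 = 65.23.

65.23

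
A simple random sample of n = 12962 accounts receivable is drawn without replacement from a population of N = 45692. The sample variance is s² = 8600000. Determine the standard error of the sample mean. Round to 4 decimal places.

21.8005

Under SRS without replacement, Var(ȳ) = (1 − f)·s²/n with f = n/N = 12962/45692 = 0.28368204.
Var(ȳ) = (1 − 0.28368204)·8600000/12962 = 0.71631796·663.47786 = 475.2611.
SE(ȳ) = √(475.2611) = 21.8005.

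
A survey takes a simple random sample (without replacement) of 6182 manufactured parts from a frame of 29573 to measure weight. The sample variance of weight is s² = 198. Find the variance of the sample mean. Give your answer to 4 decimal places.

0.0253

Under SRS without replacement, Var(ȳ) = (1 − f)·s²/n with f = n/N = 6182/29573 = 0.20904203.
Var(ȳ) = (1 − 0.20904203)·198/6182 = 0.79095797·0.03202847 = 0.025333173.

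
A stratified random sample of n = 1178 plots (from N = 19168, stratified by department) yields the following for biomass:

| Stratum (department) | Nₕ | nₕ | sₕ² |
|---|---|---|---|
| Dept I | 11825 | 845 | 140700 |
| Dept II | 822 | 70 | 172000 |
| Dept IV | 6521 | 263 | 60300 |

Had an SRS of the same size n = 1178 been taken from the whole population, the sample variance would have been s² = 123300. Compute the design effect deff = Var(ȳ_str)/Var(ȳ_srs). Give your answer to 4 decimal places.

0.9003

Var(ȳ_str) = Σ Wₕ²(1−fₕ)sₕ²/nₕ with Wₕ = Nₕ/19168:
  Dept I: (11825/19168)²·(1−845/11825)·140700/845 = 58.84198
  Dept II: (822/19168)²·(1−70/822)·172000/70 = 4.1339618
  Dept IV: (6521/19168)²·(1−263/6521)·60300/263 = 25.465823
  → Var(ȳ_str) = 88.441765.
Var(ȳ_srs) = (1 − 1178/19168)·123300/1178 = 98.236334.
deff = 88.441765 / 98.236334 = 0.9003.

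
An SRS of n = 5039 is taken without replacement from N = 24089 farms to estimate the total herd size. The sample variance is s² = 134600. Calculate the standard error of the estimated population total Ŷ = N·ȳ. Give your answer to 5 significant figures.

Var(Ŷ) = N²·Var(ȳ) = N²·(1 − n/N)·s²/n.
f = 5039/24089 = 0.20918261; Var(ȳ) = 0.79081739·134600/5039 = 21.124037.
Var(Ŷ) = 24089² · 21.124037 = 1.2257855 × 10^10.
SE(Ŷ) = √(1.2257855 × 10^10) = 110720.

110720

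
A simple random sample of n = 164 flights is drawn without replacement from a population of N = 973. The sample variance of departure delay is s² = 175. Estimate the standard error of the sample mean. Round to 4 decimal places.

Under SRS without replacement, Var(ȳ) = (1 − f)·s²/n with f = n/N = 164/973 = 0.16855087.
Var(ȳ) = (1 − 0.16855087)·175/164 = 0.83144913·1.0670732 = 0.88721706.
SE(ȳ) = √(0.88721706) = 0.9419.

0.9419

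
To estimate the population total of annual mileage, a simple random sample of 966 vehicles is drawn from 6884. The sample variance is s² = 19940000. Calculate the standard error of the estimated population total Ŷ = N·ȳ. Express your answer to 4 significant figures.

Var(Ŷ) = N²·Var(ȳ) = N²·(1 − n/N)·s²/n.
f = 966/6884 = 0.14032539; Var(ȳ) = 0.85967461·19940000/966 = 17745.25.
Var(Ŷ) = 6884² · 17745.25 = 8.4093774 × 10^11.
SE(Ŷ) = √(8.4093774 × 10^11) = 917000.

917000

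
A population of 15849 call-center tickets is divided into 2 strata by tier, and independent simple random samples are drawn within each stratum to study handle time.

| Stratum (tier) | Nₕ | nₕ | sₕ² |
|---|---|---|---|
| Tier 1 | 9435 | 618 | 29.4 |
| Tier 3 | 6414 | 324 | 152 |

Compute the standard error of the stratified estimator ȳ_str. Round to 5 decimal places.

0.29784

Var(ȳ_str) = Σₕ Wₕ²(1 − fₕ)sₕ²/nₕ with Wₕ = Nₕ/N, N = 15849.
Tier 1: Wₕ = 0.59530570; term = 0.59530570²·(1 − 0.06550079)·29.4/618 = 0.01575498.
Tier 3: Wₕ = 0.40469430; term = 0.40469430²·(1 − 0.05051450)·152/324 = 0.072952654.
Sum = 0.088707634.
SE = √(0.088707634) = 0.29784.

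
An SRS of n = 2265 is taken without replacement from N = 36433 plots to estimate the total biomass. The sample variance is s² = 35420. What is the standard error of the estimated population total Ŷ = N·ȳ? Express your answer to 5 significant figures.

Var(Ŷ) = N²·Var(ȳ) = N²·(1 − n/N)·s²/n.
f = 2265/36433 = 0.06216891; Var(ȳ) = 0.93783109·35420/2265 = 14.665774.
Var(Ŷ) = 36433² · 14.665774 = 1.9466813 × 10^10.
SE(Ŷ) = √(1.9466813 × 10^10) = 139520.

139520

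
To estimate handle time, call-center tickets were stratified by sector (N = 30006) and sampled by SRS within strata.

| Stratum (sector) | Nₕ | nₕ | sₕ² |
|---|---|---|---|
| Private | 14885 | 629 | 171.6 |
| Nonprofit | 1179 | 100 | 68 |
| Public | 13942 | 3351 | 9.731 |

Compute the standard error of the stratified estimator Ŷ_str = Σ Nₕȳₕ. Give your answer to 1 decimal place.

7693.2

Var(Ŷ_str) = Σₕ Nₕ²(1 − fₕ)sₕ²/nₕ.
Private: 14885²·(1 − 629/14885)·171.6/629 = 5.7891282 × 10^7.
Nonprofit: 1179²·(1 − 100/1179)·68/100 = 865055.88.
Public: 13942²·(1 − 3351/13942)·9.731/3351 = 428790.44.
Sum = 5.9185128 × 10^7.
SE = √(5.9185128 × 10^7) = 7693.2.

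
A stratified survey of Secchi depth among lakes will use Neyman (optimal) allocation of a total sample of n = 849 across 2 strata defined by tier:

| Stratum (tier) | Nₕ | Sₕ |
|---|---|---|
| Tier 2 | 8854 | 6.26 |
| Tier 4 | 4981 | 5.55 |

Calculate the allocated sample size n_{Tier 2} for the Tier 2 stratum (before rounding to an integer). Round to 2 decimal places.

566.47

Neyman allocation: nₕ = n·NₕSₕ / Σⱼ NⱼSⱼ.
Σ NⱼSⱼ = 8854·6.26 + 4981·5.55 = 83070.59.
n_{Tier 2} = 849·8854·6.26 / 83070.59 = 566.47.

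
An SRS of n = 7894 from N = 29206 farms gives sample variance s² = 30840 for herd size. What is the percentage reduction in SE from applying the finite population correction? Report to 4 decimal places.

14.5768

f = n/N = 7894/29206 = 0.27028693.
SE_no-fpc = √(s²/n) = 1.9765537; SE_fpc = √((1−f)s²/n) = 1.6884363.
Ratio = √(1−f) = 0.85423245. Reduction = 100·(1 − 0.85423245) = 14.5768%.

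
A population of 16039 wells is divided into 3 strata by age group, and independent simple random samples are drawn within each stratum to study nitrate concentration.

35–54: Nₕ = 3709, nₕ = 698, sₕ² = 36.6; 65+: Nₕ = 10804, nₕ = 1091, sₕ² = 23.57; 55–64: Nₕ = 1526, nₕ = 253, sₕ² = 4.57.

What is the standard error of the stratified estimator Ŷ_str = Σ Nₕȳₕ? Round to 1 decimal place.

Var(Ŷ_str) = Σₕ Nₕ²(1 − fₕ)sₕ²/nₕ.
35–54: 3709²·(1 − 698/3709)·36.6/698 = 585589.46.
65+: 10804²·(1 − 1091/10804)·23.57/1091 = 2.2671111 × 10^6.
55–64: 1526²·(1 − 253/1526)·4.57/253 = 35089.616.
Sum = 2.8877902 × 10^6.
SE = √(2.8877902 × 10^6) = 1699.3.

1699.3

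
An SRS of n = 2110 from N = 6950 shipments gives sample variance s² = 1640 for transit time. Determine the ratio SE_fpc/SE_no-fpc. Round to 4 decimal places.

0.8345

f = n/N = 2110/6950 = 0.30359712.
SE_no-fpc = √(s²/n) = 0.8816185; SE_fpc = √((1−f)s²/n) = 0.73571731.
Ratio = √(1−f) = 0.83450757.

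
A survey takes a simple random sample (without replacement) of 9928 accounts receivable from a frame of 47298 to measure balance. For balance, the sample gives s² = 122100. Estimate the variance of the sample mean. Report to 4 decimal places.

Under SRS without replacement, Var(ȳ) = (1 − f)·s²/n with f = n/N = 9928/47298 = 0.20990317.
Var(ȳ) = (1 − 0.20990317)·122100/9928 = 0.79009683·12.29855 = 9.7170451.

9.7170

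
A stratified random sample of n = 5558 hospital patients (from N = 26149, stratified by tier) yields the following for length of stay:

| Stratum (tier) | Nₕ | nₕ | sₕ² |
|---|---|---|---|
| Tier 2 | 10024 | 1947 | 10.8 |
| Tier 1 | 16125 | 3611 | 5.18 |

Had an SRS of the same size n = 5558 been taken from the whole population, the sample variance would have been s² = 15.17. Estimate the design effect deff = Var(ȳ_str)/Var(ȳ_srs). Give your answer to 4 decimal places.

0.5026

Var(ȳ_str) = Σ Wₕ²(1−fₕ)sₕ²/nₕ with Wₕ = Nₕ/26149:
  Tier 2: (10024/26149)²·(1−1947/10024)·10.8/1947 = 6.5680852 × 10^-4
  Tier 1: (16125/26149)²·(1−3611/16125)·5.18/3611 = 4.233387 × 10^-4
  → Var(ȳ_str) = 0.0010801472.
Var(ȳ_srs) = (1 − 5558/26149)·15.17/5558 = 0.0021492622.
deff = 0.0010801472 / 0.0021492622 = 0.5026.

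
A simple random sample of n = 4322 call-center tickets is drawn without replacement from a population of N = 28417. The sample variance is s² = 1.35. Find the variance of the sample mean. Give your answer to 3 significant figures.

Under SRS without replacement, Var(ȳ) = (1 − f)·s²/n with f = n/N = 4322/28417 = 0.15209206.
Var(ȳ) = (1 − 0.15209206)·1.35/4322 = 0.84790794·3.1235539 × 10^-4 = 2.6484862 × 10^-4.

2.65 × 10^-4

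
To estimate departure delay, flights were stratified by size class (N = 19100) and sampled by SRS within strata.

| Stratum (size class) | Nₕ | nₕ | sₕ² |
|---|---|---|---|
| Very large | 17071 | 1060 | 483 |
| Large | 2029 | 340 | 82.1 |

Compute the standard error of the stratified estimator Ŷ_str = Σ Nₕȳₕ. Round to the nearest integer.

11197

Var(Ŷ_str) = Σₕ Nₕ²(1 − fₕ)sₕ²/nₕ.
Very large: 17071²·(1 − 1060/17071)·483/1060 = 1.2454282 × 10^8.
Large: 2029²·(1 − 340/2029)·82.1/340 = 827515.12.
Sum = 1.2537034 × 10^8.
SE = √(1.2537034 × 10^8) = 11197.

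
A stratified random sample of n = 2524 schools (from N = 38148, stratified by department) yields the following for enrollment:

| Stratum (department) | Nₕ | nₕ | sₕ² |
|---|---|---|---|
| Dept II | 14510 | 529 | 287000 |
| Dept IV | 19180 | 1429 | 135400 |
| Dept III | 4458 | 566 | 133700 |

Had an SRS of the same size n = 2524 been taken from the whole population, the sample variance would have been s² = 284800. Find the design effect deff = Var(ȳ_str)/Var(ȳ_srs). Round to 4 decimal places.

0.9548

Var(ȳ_str) = Σ Wₕ²(1−fₕ)sₕ²/nₕ with Wₕ = Nₕ/38148:
  Dept II: (14510/38148)²·(1−529/14510)·287000/529 = 75.628994
  Dept IV: (19180/38148)²·(1−1429/19180)·135400/1429 = 22.167377
  Dept III: (4458/38148)²·(1−566/4458)·133700/566 = 2.8163351
  → Var(ȳ_str) = 100.61271.
Var(ȳ_srs) = (1 − 2524/38148)·284800/2524 = 105.37111.
deff = 100.61271 / 105.37111 = 0.9548.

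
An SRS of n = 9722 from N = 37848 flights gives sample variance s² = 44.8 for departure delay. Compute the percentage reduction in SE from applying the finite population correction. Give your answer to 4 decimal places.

13.7950

f = n/N = 9722/37848 = 0.25686958.
SE_no-fpc = √(s²/n) = 0.067883027; SE_fpc = √((1−f)s²/n) = 0.058518572.
Ratio = √(1−f) = 0.86205012. Reduction = 100·(1 − 0.86205012) = 13.7950%.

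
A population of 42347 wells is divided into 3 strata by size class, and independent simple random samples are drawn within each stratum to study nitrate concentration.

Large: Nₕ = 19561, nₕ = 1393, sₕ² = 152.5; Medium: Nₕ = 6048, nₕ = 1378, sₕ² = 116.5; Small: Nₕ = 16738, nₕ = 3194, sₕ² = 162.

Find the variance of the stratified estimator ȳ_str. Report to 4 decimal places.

0.0294

Var(ȳ_str) = Σₕ Wₕ²(1 − fₕ)sₕ²/nₕ with Wₕ = Nₕ/N, N = 42347.
Large: Wₕ = 0.46192174; term = 0.46192174²·(1 − 0.07121313)·152.5/1393 = 0.021695597.
Medium: Wₕ = 0.14282003; term = 0.14282003²·(1 − 0.22784392)·116.5/1378 = 0.001331558.
Small: Wₕ = 0.39525822; term = 0.39525822²·(1 − 0.19082328)·162/3194 = 0.0064118789.
Sum = 0.029439034.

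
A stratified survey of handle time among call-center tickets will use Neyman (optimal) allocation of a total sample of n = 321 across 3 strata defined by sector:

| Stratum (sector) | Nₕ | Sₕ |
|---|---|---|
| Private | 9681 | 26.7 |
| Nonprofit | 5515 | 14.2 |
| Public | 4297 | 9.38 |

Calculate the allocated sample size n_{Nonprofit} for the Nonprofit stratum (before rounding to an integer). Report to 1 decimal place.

Neyman allocation: nₕ = n·NₕSₕ / Σⱼ NⱼSⱼ.
Σ NⱼSⱼ = 9681·26.7 + 5515·14.2 + 4297·9.38 = 377101.56.
n_{Nonprofit} = 321·5515·14.2 / 377101.56 = 66.7.

66.7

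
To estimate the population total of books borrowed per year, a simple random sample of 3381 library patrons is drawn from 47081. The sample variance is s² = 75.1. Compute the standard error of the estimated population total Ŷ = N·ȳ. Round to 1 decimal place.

6760.2

Var(Ŷ) = N²·Var(ȳ) = N²·(1 − n/N)·s²/n.
f = 3381/47081 = 0.07181241; Var(ȳ) = 0.92818759·75.1/3381 = 0.02061724.
Var(Ŷ) = 47081² · 0.02061724 = 4.5700598 × 10^7.
SE(Ŷ) = √(4.5700598 × 10^7) = 6760.2.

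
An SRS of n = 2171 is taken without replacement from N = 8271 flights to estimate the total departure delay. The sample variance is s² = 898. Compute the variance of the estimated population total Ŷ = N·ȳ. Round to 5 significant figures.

2.0869 × 10^7

Var(Ŷ) = N²·Var(ȳ) = N²·(1 − n/N)·s²/n.
f = 2171/8271 = 0.26248338; Var(ȳ) = 0.73751662·898/2171 = 0.30506215.
Var(Ŷ) = 8271² · 0.30506215 = 2.0869131 × 10^7.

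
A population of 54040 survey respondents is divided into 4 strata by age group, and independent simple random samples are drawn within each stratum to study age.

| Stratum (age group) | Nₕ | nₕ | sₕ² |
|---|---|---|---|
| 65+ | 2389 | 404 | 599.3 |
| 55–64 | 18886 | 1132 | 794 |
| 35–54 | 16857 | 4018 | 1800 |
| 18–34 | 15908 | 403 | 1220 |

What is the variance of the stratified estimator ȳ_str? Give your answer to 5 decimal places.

Var(ȳ_str) = Σₕ Wₕ²(1 − fₕ)sₕ²/nₕ with Wₕ = Nₕ/N, N = 54040.
65+: Wₕ = 0.04420799; term = 0.04420799²·(1 − 0.16910841)·599.3/404 = 0.0024088452.
55–64: Wₕ = 0.34948187; term = 0.34948187²·(1 − 0.05993858)·794/1132 = 0.08053406.
35–54: Wₕ = 0.31193560; term = 0.31193560²·(1 − 0.23835795)·1800/4018 = 0.033200405.
18–34: Wₕ = 0.29437454; term = 0.29437454²·(1 − 0.02533317)·1220/403 = 0.25568865.
Sum = 0.37183196.

0.37183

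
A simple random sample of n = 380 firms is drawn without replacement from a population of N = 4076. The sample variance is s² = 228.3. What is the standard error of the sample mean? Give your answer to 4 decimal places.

0.7381

Under SRS without replacement, Var(ȳ) = (1 − f)·s²/n with f = n/N = 380/4076 = 0.09322866.
Var(ȳ) = (1 − 0.09322866)·228.3/380 = 0.90677134·0.60078947 = 0.54477868.
SE(ȳ) = √(0.54477868) = 0.7381.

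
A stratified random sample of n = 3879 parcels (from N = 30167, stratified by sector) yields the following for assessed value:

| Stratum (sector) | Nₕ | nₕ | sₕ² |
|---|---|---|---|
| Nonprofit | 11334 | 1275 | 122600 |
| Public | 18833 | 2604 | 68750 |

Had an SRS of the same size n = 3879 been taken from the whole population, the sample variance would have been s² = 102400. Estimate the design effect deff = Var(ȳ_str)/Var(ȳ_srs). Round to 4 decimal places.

0.9091

Var(ȳ_str) = Σ Wₕ²(1−fₕ)sₕ²/nₕ with Wₕ = Nₕ/30167:
  Nonprofit: (11334/30167)²·(1−1275/11334)·122600/1275 = 12.046311
  Public: (18833/30167)²·(1−2604/18833)·68750/2604 = 8.8670415
  → Var(ȳ_str) = 20.913353.
Var(ȳ_srs) = (1 − 3879/30167)·102400/3879 = 23.004119.
deff = 20.913353 / 23.004119 = 0.9091.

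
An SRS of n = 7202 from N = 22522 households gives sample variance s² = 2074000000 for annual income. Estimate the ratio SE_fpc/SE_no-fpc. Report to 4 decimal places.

f = n/N = 7202/22522 = 0.31977622.
SE_no-fpc = √(s²/n) = 536.63355; SE_fpc = √((1−f)s²/n) = 442.59217.
Ratio = √(1−f) = 0.82475680.

0.8248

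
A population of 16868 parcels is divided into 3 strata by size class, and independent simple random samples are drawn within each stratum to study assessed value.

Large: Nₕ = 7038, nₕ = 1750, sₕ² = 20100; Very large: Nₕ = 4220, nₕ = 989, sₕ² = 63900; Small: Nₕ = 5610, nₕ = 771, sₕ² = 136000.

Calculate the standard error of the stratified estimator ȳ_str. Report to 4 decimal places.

4.6291

Var(ȳ_str) = Σₕ Wₕ²(1 − fₕ)sₕ²/nₕ with Wₕ = Nₕ/N, N = 16868.
Large: Wₕ = 0.41723974; term = 0.41723974²·(1 − 0.24865018)·20100/1750 = 1.5023514.
Very large: Wₕ = 0.25017785; term = 0.25017785²·(1 − 0.23436019)·63900/989 = 3.0961842.
Small: Wₕ = 0.33258240; term = 0.33258240²·(1 − 0.13743316)·136000/771 = 16.829679.
Sum = 21.428215.
SE = √(21.428215) = 4.6291.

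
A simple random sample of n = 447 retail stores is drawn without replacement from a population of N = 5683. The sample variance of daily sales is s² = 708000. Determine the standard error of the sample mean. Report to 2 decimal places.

38.20

Under SRS without replacement, Var(ȳ) = (1 − f)·s²/n with f = n/N = 447/5683 = 0.07865564.
Var(ȳ) = (1 − 0.07865564)·708000/447 = 0.92134436·1583.8926 = 1459.3105.
SE(ȳ) = √(1459.3105) = 38.20.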